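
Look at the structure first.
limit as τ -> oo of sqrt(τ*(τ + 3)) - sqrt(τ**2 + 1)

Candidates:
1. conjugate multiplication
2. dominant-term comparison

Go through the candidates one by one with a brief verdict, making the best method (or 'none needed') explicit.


Verdict: conjugate multiplication — neither sqrt(τ*(τ + 3)) nor sqrt(τ**2 + 1) converges alone, so rewrite their difference as a conjugate-rationalized quotient first.
- conjugate multiplication — applies; the problem has the shape this method handles.
- dominant-term comparison: this limit is not decided by comparing leading-term growth at infinity.


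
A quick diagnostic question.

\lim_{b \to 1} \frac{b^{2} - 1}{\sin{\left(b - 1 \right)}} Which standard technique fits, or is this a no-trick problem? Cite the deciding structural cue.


Best approach: l'Hôpital's rule (0/0) — both numerator and denominator vanish at 1: the genuine 0/0 indeterminate that l'Hôpital exists for. Known elementary limits would finish this too — the rule just bypasses the case analysis.


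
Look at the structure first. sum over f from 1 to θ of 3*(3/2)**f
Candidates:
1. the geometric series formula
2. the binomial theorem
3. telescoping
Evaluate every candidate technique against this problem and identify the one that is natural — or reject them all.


Technique: the geometric series formula — each term is 3/2 times the previous one, so the geometric-series formula applies directly.
- the geometric series formula: applicable, and directly so.
- the binomial theorem: there is no pair of bases whose matched powers would reassemble into a single binomial power.
- telescoping: in the displayed form, no term reappears at a neighboring index to cancel against.


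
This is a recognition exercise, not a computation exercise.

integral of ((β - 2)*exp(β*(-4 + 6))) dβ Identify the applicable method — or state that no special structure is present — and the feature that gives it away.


Best approach: integration by parts — β - 2 dies after finitely many derivatives while exp(β*(-4 + 6)) cycles under integration — the tabular/parts setup.


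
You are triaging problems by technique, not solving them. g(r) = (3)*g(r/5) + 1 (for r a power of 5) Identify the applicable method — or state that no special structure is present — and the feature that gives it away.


Technique: the master substitution — index division is the fingerprint: r/5 in the recursive call means substitute r = 5^m.


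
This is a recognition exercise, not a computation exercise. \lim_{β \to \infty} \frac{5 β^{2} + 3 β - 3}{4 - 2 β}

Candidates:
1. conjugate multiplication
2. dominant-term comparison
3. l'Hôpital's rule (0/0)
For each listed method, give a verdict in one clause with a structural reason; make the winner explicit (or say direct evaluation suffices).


Technique: dominant-term comparison — as β grows, only the highest-degree terms matter — compare leading terms and read the limit off.
- conjugate multiplication: there is no infinity-minus-infinity radical difference to rationalize.
- dominant-term comparison: a fit — the right tool for this form.
- l'Hôpital's rule (0/0) — viewed as a single quotient this runs to ∞/∞, not the 0/0 clash this candidate addresses; an at-infinity variant of the rule would resolve it, but comparing leading growth reads the answer without differentiating.


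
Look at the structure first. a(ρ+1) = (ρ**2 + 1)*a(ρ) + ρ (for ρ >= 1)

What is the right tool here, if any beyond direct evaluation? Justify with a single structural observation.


Technique: a summation factor — first-order, linear, moving coefficient ρ**2 + 1: the discrete analogue of an integrating factor handles it.


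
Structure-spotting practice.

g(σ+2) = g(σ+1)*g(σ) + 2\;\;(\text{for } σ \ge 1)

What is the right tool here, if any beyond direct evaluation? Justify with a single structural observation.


Verdict: no special technique — no ansatz, no master substitution, no summation factor survives the nonlinearity here.


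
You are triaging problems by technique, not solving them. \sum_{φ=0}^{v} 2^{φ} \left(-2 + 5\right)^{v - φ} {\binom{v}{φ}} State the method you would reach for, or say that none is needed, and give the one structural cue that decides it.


Method: the binomial theorem — {\binom{v}{φ}} weighting matched powers of 2 and (-2 + 5) is the expanded form of (2 + (-2 + 5))^v — fold it back up.


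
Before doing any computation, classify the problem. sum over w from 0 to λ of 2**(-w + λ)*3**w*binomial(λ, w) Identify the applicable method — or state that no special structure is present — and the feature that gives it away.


Method: the binomial theorem — binomial coefficients against complementary powers of 3 and 2: recognize the binomial expansion and resum.


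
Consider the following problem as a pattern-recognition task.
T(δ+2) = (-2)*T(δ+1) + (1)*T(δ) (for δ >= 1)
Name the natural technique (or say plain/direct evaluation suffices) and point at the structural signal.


Verdict: the characteristic-root method — try a geometric ansatz r^δ: constant coefficients turn the recurrence into one polynomial equation in r.


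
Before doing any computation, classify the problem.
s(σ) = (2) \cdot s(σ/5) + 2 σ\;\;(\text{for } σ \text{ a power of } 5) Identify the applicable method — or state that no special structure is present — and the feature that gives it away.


Best approach: the master substitution — treat m = log base 5 of σ as the new clock: one recursion step advances m by one while σ scales by 5.


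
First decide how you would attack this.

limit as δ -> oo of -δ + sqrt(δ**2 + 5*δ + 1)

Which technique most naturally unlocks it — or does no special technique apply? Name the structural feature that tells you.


Technique: conjugate multiplication — both pieces blow up but their difference is finite; the conjugate trick rationalizes sqrt(δ**2 + 5*δ + 1) - δ.


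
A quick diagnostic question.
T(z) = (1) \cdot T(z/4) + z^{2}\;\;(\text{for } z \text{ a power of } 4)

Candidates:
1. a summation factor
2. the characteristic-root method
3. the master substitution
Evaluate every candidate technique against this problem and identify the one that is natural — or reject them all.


Diagnosis: the master substitution — the argument shrinks by the factor 4, so measure the index on a logarithmic scale and the recursion becomes a shift.
- a summation factor: a divided-index call is outside the fixed-shift first-order family a summation factor normalizes.
- the characteristic-root method — the recursion divides its index rather than shifting it — outside the constant-shift family the root method covers.
- the master substitution: yes, a natural case for it.


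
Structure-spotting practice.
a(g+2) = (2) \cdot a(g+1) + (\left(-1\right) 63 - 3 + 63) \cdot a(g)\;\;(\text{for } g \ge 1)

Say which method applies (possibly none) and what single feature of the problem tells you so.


Best approach: the characteristic-root method — every coefficient is a fixed number and the forcing is zero — substitute r^g and read off the root equation.


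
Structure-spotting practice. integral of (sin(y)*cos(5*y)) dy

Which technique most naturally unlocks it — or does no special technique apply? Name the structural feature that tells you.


Technique: a trigonometric identity — distinct frequencies under one product (sin(y)*cos(5*y)): the product-to-sum identity is the systematic route to an integrable form.


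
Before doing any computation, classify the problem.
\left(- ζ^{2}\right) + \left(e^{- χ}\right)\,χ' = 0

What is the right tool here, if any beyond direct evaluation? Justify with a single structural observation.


Method: separation of variables — separating collects all χ-dependence with the derivative and leaves all ζ-dependence opposite: variables separate. The cross-partial test also passes here (vacuously, each side single-variable); the potential-function route would work, separation is simply more immediate.


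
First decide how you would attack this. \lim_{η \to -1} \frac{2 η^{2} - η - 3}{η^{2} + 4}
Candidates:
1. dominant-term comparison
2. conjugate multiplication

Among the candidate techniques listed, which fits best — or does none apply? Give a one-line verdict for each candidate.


Diagnosis: no special technique — no vanishing denominator and no indeterminate clash at the point — evaluation is immediate.
- dominant-term comparison — this is not a rational comparison of growth rates at infinity.
- conjugate multiplication — the conjugate move applies to radical differences, which this is not.


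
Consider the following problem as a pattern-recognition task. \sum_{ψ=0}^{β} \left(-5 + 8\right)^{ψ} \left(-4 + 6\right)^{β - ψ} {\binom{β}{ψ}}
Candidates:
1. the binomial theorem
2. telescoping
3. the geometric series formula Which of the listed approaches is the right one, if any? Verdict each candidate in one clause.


Method: the binomial theorem — terms weighting {\binom{β}{ψ}} against matched powers of (-5 + 8) and (-4 + 6) reassemble into ((-5 + 8) + (-4 + 6))^β by the binomial theorem.
- the binomial theorem — applicable, and directly so.
- telescoping: the terms as presented offer no neighboring cancellation — a telescoping rewrite may exist, but the displayed structure does not hand one over.
- the geometric series formula: the term-to-term ratio drifts with the index — the one thing the geometric formula cannot absorb.


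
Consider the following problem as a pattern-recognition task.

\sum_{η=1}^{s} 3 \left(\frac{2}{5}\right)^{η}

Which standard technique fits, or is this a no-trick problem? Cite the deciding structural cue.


Technique: the geometric series formula — check a ratio of consecutive terms: it is \frac{2}{5}, independent of the index, so the geometric formula closes the sum.


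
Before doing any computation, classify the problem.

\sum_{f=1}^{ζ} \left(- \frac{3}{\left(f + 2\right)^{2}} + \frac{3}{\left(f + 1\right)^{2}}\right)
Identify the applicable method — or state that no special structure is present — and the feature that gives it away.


Technique: telescoping — spot the paired structure — each term adds \frac{3}{\left(f + 1\right)^{2}} and subtracts its successor value, which the next term restores: the definition of a telescoping chain.


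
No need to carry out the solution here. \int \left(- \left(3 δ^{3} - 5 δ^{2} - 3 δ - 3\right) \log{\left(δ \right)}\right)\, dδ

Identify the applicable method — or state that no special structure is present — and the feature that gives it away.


Verdict: integration by parts — the presence of \log{\left(δ \right)} against a polynomial factor is the standard differentiate-the-log setup.


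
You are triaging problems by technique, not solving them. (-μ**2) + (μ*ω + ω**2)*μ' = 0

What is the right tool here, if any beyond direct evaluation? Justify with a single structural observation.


Verdict: the homogeneous substitution — solved for the derivative, the right side is unchanged under scaling ω and μ together — it depends only on the ratio μ/ω, so substitute a single ratio variable. A Bernoulli-style rewrite — possibly after exchanging which variable is treated as dependent — would work as well; the homogeneous substitution is the more immediate reading here.


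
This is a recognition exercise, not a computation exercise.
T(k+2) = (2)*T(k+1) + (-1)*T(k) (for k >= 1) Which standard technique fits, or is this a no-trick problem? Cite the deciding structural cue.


Technique: the characteristic-root method — fixed numeric weights on consecutive terms and no forcing term added: the root method in its home territory.


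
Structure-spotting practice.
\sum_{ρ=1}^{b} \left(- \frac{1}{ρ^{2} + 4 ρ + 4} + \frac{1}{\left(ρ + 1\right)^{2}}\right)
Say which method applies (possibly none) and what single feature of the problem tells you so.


Best approach: telescoping — write out three consecutive terms and watch the interior cancel: the advanced copy one term subtracts reappears as the very next term's leading piece, pair after pair.


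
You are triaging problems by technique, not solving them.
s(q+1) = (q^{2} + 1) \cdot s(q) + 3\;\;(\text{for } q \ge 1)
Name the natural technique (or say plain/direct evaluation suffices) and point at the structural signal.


Diagnosis: a summation factor — first-order linear but the coefficient q^{2} + 1 moves with the index — divide by the cumulative product and telescope.


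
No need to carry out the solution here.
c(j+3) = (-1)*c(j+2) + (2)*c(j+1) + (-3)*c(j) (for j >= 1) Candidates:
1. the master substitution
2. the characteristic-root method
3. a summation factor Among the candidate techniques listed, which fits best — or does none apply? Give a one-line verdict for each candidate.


Diagnosis: the characteristic-root method — the recurrence treats every index alike (constant coefficients, no forcing) — precisely the regime where r^j trials close it.
- the master substitution — this is shift-type recursion, outside the divide-and-conquer template.
- the characteristic-root method — yes — fits the structure here.
- a summation factor: the recurrence reaches back more than one step, outside the first-order family a summation factor normalizes.


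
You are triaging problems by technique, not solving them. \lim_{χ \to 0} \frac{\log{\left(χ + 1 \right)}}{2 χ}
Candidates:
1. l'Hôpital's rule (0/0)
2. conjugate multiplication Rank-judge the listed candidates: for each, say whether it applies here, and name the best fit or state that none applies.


Diagnosis: l'Hôpital's rule (0/0) — both numerator and denominator vanish at 0: the genuine 0/0 indeterminate that l'Hôpital exists for. A first-order expansion at the point is an equally standard path; the rule packages it.
- l'Hôpital's rule (0/0): yes, a natural case for it.
- conjugate multiplication — the conjugate move applies to radical differences, which this is not.


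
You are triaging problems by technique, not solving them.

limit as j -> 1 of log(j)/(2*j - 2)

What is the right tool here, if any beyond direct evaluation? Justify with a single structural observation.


Verdict: l'Hôpital's rule (0/0) — substituting 1 gives 0 over 0; differentiate top and bottom once and re-evaluate. Known elementary limits would finish this too — the rule just bypasses the case analysis.


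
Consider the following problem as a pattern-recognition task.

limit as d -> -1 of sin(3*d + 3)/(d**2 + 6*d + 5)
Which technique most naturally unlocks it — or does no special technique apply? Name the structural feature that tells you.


Diagnosis: l'Hôpital's rule (0/0) — the 0/0 form at -1 is the signature situation for l'Hôpital's rule. The standard small-argument limits would also carry it; the rule is the systematic route.


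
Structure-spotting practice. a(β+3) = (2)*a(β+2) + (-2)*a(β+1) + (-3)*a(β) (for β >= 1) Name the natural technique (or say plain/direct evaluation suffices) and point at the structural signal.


Best approach: the characteristic-root method — fixed numeric weights on consecutive terms and no forcing term added: the root method in its home territory.


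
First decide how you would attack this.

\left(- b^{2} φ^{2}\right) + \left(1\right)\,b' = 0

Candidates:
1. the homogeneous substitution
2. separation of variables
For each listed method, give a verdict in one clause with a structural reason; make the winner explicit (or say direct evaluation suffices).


Best approach: separation of variables — a product of single-variable factors, φ^{2} and b^{2} — the textbook separable form.
- the homogeneous substitution: the slope is not a function of the ratio of the variables alone.
- separation of variables — yes, a natural case for it.


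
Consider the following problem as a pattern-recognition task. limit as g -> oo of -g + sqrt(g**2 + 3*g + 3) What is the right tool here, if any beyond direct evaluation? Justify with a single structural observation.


Method: conjugate multiplication — both pieces blow up but their difference is finite; the conjugate trick rationalizes sqrt(g**2 + 3*g + 3) - g.


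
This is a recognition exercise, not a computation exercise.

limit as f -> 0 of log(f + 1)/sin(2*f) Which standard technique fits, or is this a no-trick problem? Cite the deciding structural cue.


Method: l'Hôpital's rule (0/0) — both numerator and denominator vanish at 0: the genuine 0/0 indeterminate that l'Hôpital exists for. A first-order expansion at the point is an equally standard path; the rule packages it.


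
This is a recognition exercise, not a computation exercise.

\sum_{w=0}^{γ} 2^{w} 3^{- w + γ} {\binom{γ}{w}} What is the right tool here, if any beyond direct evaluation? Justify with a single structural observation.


Diagnosis: the binomial theorem — binomial coefficients against complementary powers of 2 and 3: recognize the binomial expansion and resum.


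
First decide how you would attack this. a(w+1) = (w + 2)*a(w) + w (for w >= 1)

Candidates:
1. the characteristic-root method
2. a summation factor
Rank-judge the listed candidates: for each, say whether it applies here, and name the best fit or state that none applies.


Best approach: a summation factor — the coefficient w + 2 drifts with the index, so no fixed root exists; normalizing by the cumulative product telescopes it.
- the characteristic-root method: an index-dependent weight blocks the pure exponential ansatz.
- a summation factor — applies; the problem has the shape this method handles.


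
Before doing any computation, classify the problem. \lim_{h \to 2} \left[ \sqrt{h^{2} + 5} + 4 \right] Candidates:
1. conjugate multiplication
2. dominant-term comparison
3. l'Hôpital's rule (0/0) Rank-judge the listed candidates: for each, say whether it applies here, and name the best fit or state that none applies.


Verdict: no special technique — the expression is continuous at 2 — substitute and evaluate; no indeterminate form appears.
- conjugate multiplication: no divergent radical difference is present for a conjugate pair to cancel.
- dominant-term comparison — no dominant-degree comparison decides it.
- l'Hôpital's rule (0/0): evaluation at the point is determinate, so the rule has nothing to repair.


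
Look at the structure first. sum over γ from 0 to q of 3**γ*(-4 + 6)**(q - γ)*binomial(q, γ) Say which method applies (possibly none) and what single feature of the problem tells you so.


Verdict: the binomial theorem — terms weighting binomial(q, γ) against matched powers of 3 and (-4 + 6) reassemble into (3 + (-4 + 6))^q by the binomial theorem.


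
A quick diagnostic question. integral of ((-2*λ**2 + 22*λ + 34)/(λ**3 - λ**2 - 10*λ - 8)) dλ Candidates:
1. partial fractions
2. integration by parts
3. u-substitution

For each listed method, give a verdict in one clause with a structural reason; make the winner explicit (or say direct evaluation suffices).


Best approach: partial fractions — the integrand is a proper rational function and its denominator λ**3 - λ**2 - 10*λ - 8 factors into distinct pieces, so it splits into simple fractions.
- partial fractions: yes, a natural case for it.
- integration by parts: the nonconstant-polynomial-times-standard-kernel pattern (an exp, sine, cosine, or logarithm partner) is absent.
- u-substitution: no subexpression of the integrand serves as a whole-integral substitution inner — individual terms may offer their own, but none carries its derivative as a factor of the full integrand; a working change of variable would have to be constructed from outside the expression.


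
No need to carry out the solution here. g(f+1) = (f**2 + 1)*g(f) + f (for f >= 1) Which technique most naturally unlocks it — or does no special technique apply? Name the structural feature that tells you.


Best approach: a summation factor — an index-dependent multiplier f**2 + 1 rules out characteristic roots; a summation factor converts it to a pure difference.


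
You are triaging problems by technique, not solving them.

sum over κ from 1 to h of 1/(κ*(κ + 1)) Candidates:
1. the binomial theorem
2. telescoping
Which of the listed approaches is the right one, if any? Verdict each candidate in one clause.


Diagnosis: telescoping — rewrite 1/(κ*(κ + 1)) as simple fractions and successive terms eat each other — only the edges survive.
- the binomial theorem: no binomial coefficients pair with matched powers.
- telescoping — yes — fits the structure here.


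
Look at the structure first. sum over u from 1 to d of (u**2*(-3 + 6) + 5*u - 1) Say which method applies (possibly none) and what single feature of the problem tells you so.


Verdict: no special technique — nothing telescopes and nothing is geometric; polynomial terms in u sum term by term.


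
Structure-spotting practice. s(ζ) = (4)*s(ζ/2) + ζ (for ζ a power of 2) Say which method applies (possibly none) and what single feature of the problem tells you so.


Method: the master substitution — the argument ζ/2 divides the index by 2; the standard ζ = 2^m substitution converts it to a constant-shift recurrence.


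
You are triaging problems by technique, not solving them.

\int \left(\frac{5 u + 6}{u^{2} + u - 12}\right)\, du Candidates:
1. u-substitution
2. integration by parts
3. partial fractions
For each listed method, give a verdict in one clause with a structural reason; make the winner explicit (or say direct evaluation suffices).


Method: partial fractions — each factor of u^{2} + u - 12 owns one elementary piece of the integrand — separate them and integrate piecewise.
- u-substitution — no subexpression of the integrand serves as a whole-integral substitution inner — individual terms may offer their own, but none carries its derivative as a factor of the full integrand; a working change of variable would have to be constructed from outside the expression.
- integration by parts: the nonconstant-polynomial-times-standard-kernel pattern (an exp, sine, cosine, or logarithm partner) is absent.
- partial fractions — applicable, and directly so.


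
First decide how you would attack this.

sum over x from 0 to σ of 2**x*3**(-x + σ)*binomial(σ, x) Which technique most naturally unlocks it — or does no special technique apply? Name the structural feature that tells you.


Method: the binomial theorem — terms weighting binomial(σ, x) against matched powers of 2 and 3 reassemble into (2 + 3)^σ by the binomial theorem.


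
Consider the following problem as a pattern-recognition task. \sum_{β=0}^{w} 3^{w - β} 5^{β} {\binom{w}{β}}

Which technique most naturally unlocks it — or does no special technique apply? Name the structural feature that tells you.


Best approach: the binomial theorem — the summand is term β of a binomial expansion in 5 and 3; the whole sum is a single power.


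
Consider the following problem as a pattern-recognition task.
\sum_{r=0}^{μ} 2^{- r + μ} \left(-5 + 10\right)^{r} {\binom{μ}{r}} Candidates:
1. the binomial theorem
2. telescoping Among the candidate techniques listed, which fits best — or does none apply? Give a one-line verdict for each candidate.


Method: the binomial theorem — the summand is term r of a binomial expansion in (-5 + 10) and 2; the whole sum is a single power.
- the binomial theorem: yes, a natural case for it.
- telescoping — writing out consecutive terms as given produces no pairwise cancellation.


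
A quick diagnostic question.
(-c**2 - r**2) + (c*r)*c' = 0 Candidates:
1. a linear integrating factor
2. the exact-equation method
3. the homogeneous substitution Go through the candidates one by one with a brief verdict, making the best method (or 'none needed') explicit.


Verdict: the homogeneous substitution — the slope's numerator and denominator have matching total degree, so it depends only on c/r and the ratio substitution collapses it. Rearranged, this also fits the Bernoulli template directly; the homogeneous substitution reads the structure without the rearrangement.
- a linear integrating factor — the unknown enters nonlinearly (through a power, a denominator, or a transcendental function), which the linear integrating-factor recipe cannot absorb as-is — any repair would come from a preliminary substitution, not the factor.
- the exact-equation method — the mixed partial derivatives differ, so the left side is not a total differential.
- the homogeneous substitution: applicable, and directly so.


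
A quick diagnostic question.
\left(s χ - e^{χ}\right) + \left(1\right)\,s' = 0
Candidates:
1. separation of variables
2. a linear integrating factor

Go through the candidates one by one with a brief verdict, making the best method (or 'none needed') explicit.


Method: a linear integrating factor — the unknown enters only to the first power against a nonzero forcing term — the integrating-factor template applies directly.
- separation of variables: no division isolates the independent variable from the unknown.
- a linear integrating factor — yes — fits the structure here.


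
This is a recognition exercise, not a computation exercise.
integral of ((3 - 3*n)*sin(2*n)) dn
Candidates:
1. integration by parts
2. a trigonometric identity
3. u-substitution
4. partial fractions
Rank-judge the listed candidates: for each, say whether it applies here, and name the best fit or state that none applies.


Technique: integration by parts — 3 - 3*n dies after finitely many derivatives while sin(2*n) cycles under integration — the tabular/parts setup.
- integration by parts: yes, a natural case for it.
- a trigonometric identity — no even trigonometric power and no product of distinct frequencies to rewrite.
- u-substitution: no subexpression of the integrand serves as a whole-integral substitution inner — individual terms may offer their own, but none carries its derivative as a factor of the full integrand; a working change of variable would have to be constructed from outside the expression.
- partial fractions — there is no rational-function structure to decompose.


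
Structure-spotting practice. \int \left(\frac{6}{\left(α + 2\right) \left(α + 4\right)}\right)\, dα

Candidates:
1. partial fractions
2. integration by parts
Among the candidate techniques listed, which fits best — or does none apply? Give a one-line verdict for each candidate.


Method: partial fractions — the bottom factors while the top stays lower-degree — split into simple fractions and integrate piece by piece.
- partial fractions — a fit — the right tool for this form.
- integration by parts: there is no nonconstant-polynomial-times-kernel split with an exp, sine, cosine (degree-1 argument), or logarithm partner.


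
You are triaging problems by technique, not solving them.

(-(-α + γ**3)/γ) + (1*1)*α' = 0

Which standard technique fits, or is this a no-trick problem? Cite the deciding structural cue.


Verdict: a linear integrating factor — the unknown enters only to the first power against a nonzero forcing term — the integrating-factor template applies directly.


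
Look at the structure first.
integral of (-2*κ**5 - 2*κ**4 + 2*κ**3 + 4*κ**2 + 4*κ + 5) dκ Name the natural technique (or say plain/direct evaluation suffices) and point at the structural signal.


Diagnosis: no special technique — nothing composite, nothing rational, nothing trigonometric — each constant-multiple power of κ integrates by the power rule alone.


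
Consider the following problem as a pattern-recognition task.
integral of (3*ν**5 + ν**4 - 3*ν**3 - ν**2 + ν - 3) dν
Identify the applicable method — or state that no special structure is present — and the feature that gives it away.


Diagnosis: no special technique — a term-by-term power-rule job in ν; no substitution or rearrangement earns its keep here.


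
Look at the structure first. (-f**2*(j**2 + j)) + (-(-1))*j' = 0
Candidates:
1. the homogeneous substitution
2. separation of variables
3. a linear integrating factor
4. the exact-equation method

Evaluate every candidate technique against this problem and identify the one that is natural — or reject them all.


Diagnosis: separation of variables — the derivative equals a pure function of f (namely f**2) times a pure function of j (namely j**2 + j); divide and integrate each side. Rearranged, this also fits the Bernoulli template directly; separation reads the product structure as given.
- the homogeneous substitution: the slope is not a function of the ratio of the variables alone.
- separation of variables — yes — fits the structure here.
- a linear integrating factor: the unknown enters nonlinearly (through a power, a denominator, or a transcendental function), which the linear integrating-factor recipe cannot absorb as-is — any repair would come from a preliminary substitution, not the factor.
- the exact-equation method — the cross partial derivatives disagree, so no single potential exists.


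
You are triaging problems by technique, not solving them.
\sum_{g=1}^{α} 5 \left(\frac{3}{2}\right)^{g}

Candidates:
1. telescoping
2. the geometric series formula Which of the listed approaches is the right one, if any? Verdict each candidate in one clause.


Diagnosis: the geometric series formula — each summand is the previous one scaled by \frac{3}{2}; that constant multiplier is itself the geometric structure.
- telescoping — as presented, consecutive terms share no shifted copy to cancel against — no rewrite is on display to change that.
- the geometric series formula: a fit — the right tool for this form.


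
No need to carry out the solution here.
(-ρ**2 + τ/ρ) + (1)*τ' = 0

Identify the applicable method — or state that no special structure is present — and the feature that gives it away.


Technique: a linear integrating factor — the unknown enters only to the first power against a nonzero forcing term — the integrating-factor template applies directly.


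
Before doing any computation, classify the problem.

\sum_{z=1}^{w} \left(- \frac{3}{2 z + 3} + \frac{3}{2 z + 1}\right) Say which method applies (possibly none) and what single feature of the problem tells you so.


Method: telescoping — difference-of-shifts structure (each term adds \frac{3}{2 z + 1}, then subtracts its one-index-advanced value, which the following term adds back) leaves only the first and last pieces standing.


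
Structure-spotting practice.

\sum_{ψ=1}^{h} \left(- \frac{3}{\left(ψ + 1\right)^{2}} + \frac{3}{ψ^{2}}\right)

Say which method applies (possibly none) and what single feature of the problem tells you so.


Best approach: telescoping — spot the paired structure — each term adds \frac{3}{ψ^{2}} and subtracts its successor value, which the next term restores: the definition of a telescoping chain.


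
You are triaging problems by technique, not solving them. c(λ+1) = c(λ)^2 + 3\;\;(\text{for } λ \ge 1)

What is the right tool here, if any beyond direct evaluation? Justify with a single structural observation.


Method: no special technique — the sequence value feeds back through itself nonlinearly — linear superposition fails, and every superposition-based closed form fails with it.


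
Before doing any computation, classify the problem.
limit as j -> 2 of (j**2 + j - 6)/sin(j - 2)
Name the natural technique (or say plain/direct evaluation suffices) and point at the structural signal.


Best approach: l'Hôpital's rule (0/0) — numerator and denominator both vanish at 2 — a genuine 0/0 form, which is exactly when l'Hôpital applies. A first-order expansion at the point is an equally standard path; the rule packages it.


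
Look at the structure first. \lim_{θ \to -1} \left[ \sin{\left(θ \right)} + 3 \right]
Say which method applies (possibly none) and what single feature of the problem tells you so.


Technique: no special technique — no vanishing denominator and no indeterminate clash at the point — evaluation is immediate.


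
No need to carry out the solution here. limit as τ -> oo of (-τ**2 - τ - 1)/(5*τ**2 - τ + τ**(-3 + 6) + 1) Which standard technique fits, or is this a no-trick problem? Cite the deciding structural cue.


Technique: dominant-term comparison — as τ grows, only the highest-degree terms matter — compare leading terms and read the limit off. Differentiating the expression as a single quotient would eventually settle it as well; matching dominant growth settles it immediately.


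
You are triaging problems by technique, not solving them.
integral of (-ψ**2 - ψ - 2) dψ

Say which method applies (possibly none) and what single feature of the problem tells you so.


Method: no special technique — scan for structure and find none: constant multiples of powers of ψ, integrate directly.


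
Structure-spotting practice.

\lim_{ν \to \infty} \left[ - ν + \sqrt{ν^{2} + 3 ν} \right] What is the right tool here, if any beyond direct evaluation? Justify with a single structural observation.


Best approach: conjugate multiplication — the ∞ − ∞ radical form is the exact trigger for the conjugate maneuver.


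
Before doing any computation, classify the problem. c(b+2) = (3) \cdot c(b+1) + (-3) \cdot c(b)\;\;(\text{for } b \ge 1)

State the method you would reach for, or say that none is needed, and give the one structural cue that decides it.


Technique: the characteristic-root method — the recurrence treats every index alike (constant coefficients, no forcing) — precisely the regime where r^b trials close it.


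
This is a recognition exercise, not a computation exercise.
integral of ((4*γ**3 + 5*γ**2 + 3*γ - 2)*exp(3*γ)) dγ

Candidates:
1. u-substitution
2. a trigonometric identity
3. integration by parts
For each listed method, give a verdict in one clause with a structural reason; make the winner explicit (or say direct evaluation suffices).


Verdict: integration by parts — the integrand splits as 4*γ**3 + 5*γ**2 + 3*γ - 2 times exp(3*γ) — repeatedly differentiating the polynomial part kills it, which is the parts ladder.
- u-substitution: no subexpression of the integrand pairs with its own derivative as a factor — individual terms may offer their own substitutions, but any change of variable covering the whole integral would have to be constructed from outside the expression.
- a trigonometric identity: there is no trigonometric structure at all — the integrand carries no sine or cosine to rewrite.
- integration by parts — applicable, and directly so.


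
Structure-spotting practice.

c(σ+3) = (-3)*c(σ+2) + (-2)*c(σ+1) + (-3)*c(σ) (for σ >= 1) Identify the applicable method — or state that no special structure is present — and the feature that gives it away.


Best approach: the characteristic-root method — constant coefficients and linearity mean the ansatz r^σ reduces it to solving the characteristic polynomial.


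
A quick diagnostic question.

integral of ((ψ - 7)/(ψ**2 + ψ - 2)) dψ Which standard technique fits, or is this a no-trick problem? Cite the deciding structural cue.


Technique: partial fractions — once ψ**2 + ψ - 2 is factored, each root contributes a simple-fraction term; integrate them one at a time.


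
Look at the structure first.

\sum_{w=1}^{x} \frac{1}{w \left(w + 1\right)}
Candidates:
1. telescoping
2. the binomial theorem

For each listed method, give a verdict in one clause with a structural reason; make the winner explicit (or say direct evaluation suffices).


Diagnosis: telescoping — one partial-fraction pass turns \frac{1}{w \left(w + 1\right)} into a shifted difference, and shifted differences telescope.
- telescoping: yes, a natural case for it.
- the binomial theorem: there is no pair of bases whose matched powers would reassemble into a single binomial power.


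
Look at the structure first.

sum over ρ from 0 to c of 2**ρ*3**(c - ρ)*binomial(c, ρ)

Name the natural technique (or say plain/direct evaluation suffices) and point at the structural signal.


Verdict: the binomial theorem — the binomial coefficients weight matched powers of 2 and 3, which is exactly the expansion of a binomial power.


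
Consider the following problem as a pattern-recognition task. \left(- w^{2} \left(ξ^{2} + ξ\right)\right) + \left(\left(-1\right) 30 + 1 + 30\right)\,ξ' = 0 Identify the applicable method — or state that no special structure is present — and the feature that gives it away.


Method: separation of variables — separating collects all ξ-dependence with the derivative and leaves all w-dependence opposite: variables separate. Rearranged, this also fits the Bernoulli template directly; separation reads the product structure as given.


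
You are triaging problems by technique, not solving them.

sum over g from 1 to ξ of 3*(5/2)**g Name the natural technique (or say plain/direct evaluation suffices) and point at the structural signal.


Diagnosis: the geometric series formula — the ratio of consecutive terms is the constant 5/2, independent of the index — a geometric sum.


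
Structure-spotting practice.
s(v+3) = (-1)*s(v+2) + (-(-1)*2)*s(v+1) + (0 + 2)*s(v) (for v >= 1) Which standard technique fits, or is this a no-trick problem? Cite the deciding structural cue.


Diagnosis: the characteristic-root method — no index-dependence in the weights and nothing inhomogeneous: classic characteristic-equation setup.


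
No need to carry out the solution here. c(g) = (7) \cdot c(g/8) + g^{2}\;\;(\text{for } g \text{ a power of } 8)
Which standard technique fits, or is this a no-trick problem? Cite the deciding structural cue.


Diagnosis: the master substitution — the argument shrinks by the factor 8, so measure the index on a logarithmic scale and the recursion becomes a shift.


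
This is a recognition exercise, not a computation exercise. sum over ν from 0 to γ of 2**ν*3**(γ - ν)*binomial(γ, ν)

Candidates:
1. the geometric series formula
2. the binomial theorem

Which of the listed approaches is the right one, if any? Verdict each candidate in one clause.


Best approach: the binomial theorem — binomial coefficients against complementary powers of 2 and 3: recognize the binomial expansion and resum.
- the geometric series formula: dividing successive terms gives an index-dependent quantity, not a constant.
- the binomial theorem — applicable, and directly so.


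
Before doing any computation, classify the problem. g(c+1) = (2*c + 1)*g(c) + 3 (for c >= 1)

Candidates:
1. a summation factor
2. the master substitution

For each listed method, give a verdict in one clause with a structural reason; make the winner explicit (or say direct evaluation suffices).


Technique: a summation factor — one-term recursion with variable weight 2*c + 1 is solved by product normalization, not by root-finding.
- a summation factor — applicable, and directly so.
- the master substitution: no fixed divisor shrinks the index between calls.


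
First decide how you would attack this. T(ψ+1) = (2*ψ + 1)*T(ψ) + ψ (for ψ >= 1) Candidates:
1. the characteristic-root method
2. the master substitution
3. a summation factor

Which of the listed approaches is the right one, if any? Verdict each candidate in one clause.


Best approach: a summation factor — with the index-dependent coefficient 2*ψ + 1, dividing by the cumulative product turns the left side into a pure difference.
- the characteristic-root method — an index-dependent weight blocks the pure exponential ansatz.
- the master substitution — this is shift-type recursion, outside the divide-and-conquer template.
- a summation factor: yes — fits the structure here.
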